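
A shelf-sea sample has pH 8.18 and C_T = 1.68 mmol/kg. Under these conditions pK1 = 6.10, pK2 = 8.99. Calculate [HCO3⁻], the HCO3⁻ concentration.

[HCO3⁻] = 1.44 mmol/kg

α₁ = 1 / (1 + [H⁺]/K1 + K2/[H⁺]) = 1 / (1 + 10^-2.08 + 10^-0.81)
   = 1 / (1 + 0.0083176 + 0.15488) = 1/1.1632 = 0.8597
[HCO3⁻] = α₁ × DIC = 0.8597 × 1.68 = 1.44 mmol/kg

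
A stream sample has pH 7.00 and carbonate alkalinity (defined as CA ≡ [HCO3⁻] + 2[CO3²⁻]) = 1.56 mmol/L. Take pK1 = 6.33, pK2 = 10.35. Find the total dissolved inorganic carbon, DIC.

CA = [HCO3⁻] + 2[CO3²⁻] = (α₁ + 2α₂)·DIC
At pH 7.00: [H⁺]/K1 = 10^-0.67 = 0.21380, K2/[H⁺] = 10^-3.35 = 0.00044668
α₁ = 1/(1 + 0.21380 + 0.00044668) = 1/1.2142 = 0.8236; α₂ = α₁·K2/[H⁺] = 0.0003679
α₁ + 2α₂ = 0.8243
DIC = CA / (α₁ + 2α₂) = 1.56 / 0.8243 = 1.89 mmol/L

DIC = 1.89 mmol/L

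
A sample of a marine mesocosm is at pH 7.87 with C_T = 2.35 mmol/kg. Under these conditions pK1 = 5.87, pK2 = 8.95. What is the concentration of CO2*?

[CO2*] = 0.0215 mmol/kg

α₀ = 1 / (1 + K1/[H⁺] + K1K2/[H⁺]²) = 1 / (1 + 10^+2.00 + 10^+0.92)
   = 1 / (1 + 100.00 + 8.3176) = 1/109.32 = 0.009148
[CO2*] = α₀ × DIC = 0.009148 × 2.35 = 0.0215 mmol/kg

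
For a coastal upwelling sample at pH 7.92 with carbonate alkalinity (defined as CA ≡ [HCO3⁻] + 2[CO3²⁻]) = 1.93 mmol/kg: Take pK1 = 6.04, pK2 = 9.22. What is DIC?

CA = [HCO3⁻] + 2[CO3²⁻] = (α₁ + 2α₂)·DIC
At pH 7.92: [H⁺]/K1 = 10^-1.88 = 0.013183, K2/[H⁺] = 10^-1.30 = 0.050119
α₁ = 1/(1 + 0.013183 + 0.050119) = 1/1.0633 = 0.9405; α₂ = α₁·K2/[H⁺] = 0.04714
α₁ + 2α₂ = 1.0347
DIC = CA / (α₁ + 2α₂) = 1.93 / 1.0347 = 1.87 mmol/kg

DIC = 1.87 mmol/kg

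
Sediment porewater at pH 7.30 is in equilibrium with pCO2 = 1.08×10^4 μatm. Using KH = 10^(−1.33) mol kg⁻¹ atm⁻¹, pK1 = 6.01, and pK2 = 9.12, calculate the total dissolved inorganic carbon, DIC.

[CO2*] = KH · pCO2 = 10^(−1.33) × 1.08×10^4×10^-6 = 5.052×10^-4 mol/kg
α₀ = 1/(1 + K1/[H⁺] + K1K2/[H⁺]²) = 1/(1 + 10^+1.29 + 10^-0.53) = 0.04809
DIC = [CO2*]/α₀ = 5.052×10^-4 / 0.04809 = 10.5 mmol/kg

DIC = 10.5 mmol/kg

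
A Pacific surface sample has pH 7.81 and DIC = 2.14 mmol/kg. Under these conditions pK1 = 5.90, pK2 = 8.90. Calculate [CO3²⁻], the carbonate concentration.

α₂ = 1 / (1 + [H⁺]/K2 + [H⁺]²/(K1K2)) = 1 / (1 + 10^+1.09 + 10^-0.82)
   = 1 / (1 + 12.303 + 0.15136) = 1/13.454 = 0.07433
[CO3²⁻] = α₂ × DIC = 0.07433 × 2.14 = 0.159 mmol/kg

[CO3²⁻] = 0.159 mmol/kg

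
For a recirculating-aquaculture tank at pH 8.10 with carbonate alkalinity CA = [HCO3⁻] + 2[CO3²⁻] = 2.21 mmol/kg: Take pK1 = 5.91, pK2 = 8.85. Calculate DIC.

DIC = 1.93 mmol/kg

CA = [HCO3⁻] + 2[CO3²⁻] = (α₁ + 2α₂)·DIC
At pH 8.10: [H⁺]/K1 = 10^-2.19 = 0.0064565, K2/[H⁺] = 10^-0.75 = 0.17783
α₁ = 1/(1 + 0.0064565 + 0.17783) = 1/1.1843 = 0.8444; α₂ = α₁·K2/[H⁺] = 0.1502
α₁ + 2α₂ = 1.1447
DIC = CA / (α₁ + 2α₂) = 2.21 / 1.1447 = 1.93 mmol/kg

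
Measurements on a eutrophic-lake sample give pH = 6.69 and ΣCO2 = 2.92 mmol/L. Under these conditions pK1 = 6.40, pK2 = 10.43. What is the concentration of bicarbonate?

α₁ = 1 / (1 + [H⁺]/K1 + K2/[H⁺]) = 1 / (1 + 10^-0.29 + 10^-3.74)
   = 1 / (1 + 0.51286 + 0.00018197) = 1/1.5130 = 0.6609
[HCO3⁻] = α₁ × DIC = 0.6609 × 2.92 = 1.93 mmol/L

[HCO3⁻] = 1.93 mmol/L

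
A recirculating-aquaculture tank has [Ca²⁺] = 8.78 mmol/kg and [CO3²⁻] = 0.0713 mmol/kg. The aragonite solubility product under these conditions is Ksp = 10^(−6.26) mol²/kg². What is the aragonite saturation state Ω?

Ksp = 10^(−6.26) = 5.495×10^-7
Ω = [Ca²⁺][CO3²⁻]/Ksp = (8.78×10^-3)(0.0713×10^-3) / 5.495×10^-7 = 1.14

Ω = 1.14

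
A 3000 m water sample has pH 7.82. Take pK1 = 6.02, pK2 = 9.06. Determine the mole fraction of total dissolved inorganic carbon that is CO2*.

α₀ = 1 / (1 + K1/[H⁺] + K1K2/[H⁺]²) = 1 / (1 + 10^+1.80 + 10^+0.56)
   = 1 / (1 + 63.096 + 3.6308) = 1/67.727 = 0.01477

α₀ = 0.0148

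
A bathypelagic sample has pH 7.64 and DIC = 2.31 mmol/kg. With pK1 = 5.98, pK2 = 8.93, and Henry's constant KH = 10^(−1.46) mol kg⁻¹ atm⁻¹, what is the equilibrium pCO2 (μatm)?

α₀ = 1 / (1 + K1/[H⁺] + K1K2/[H⁺]²) = 1 / (1 + 10^+1.66 + 10^+0.37)
   = 1 / (1 + 45.709 + 2.3442) = 1/49.053 = 0.02039
[CO2*] = α₀ × DIC = 0.02039 × 2.31 = 0.04709 mmol/kg
pCO2 = [CO2*]/KH = 4.709×10^-5 / 3.467×10^-2 = 1360 μatm

pCO2 = 1360 μatm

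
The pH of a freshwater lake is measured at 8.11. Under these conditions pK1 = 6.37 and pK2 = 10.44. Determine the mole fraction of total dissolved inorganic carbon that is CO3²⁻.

α₂ = 1 / (1 + [H⁺]/K2 + [H⁺]²/(K1K2)) = 1 / (1 + 10^+2.33 + 10^+0.59)
   = 1 / (1 + 213.80 + 3.8905) = 1/218.69 = 0.004573

α₂ = 0.00457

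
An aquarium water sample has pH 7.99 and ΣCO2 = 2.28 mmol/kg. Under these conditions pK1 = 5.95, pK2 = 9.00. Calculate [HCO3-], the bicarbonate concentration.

α₁ = 1 / (1 + [H⁺]/K1 + K2/[H⁺]) = 1 / (1 + 10^-2.04 + 10^-1.01)
   = 1 / (1 + 0.0091201 + 0.097724) = 1/1.1068 = 0.9035
[HCO3⁻] = α₁ × DIC = 0.9035 × 2.28 = 2.06 mmol/kg

[HCO3⁻] = 2.06 mmol/kg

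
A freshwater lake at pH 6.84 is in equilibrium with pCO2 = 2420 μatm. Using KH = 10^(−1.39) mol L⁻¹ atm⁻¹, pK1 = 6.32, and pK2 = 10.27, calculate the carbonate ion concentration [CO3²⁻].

[CO2*] = KH · pCO2 = 10^(−1.39) × 2420×10^-6 = 9.859×10^-5 mol/L
α₀ = 1/(1 + K1/[H⁺] + K1K2/[H⁺]²) = 1/(1 + 10^+0.52 + 10^-2.91) = 0.2319
DIC = [CO2*]/α₀ = 9.859×10^-5 / 0.2319 = 0.4252 mmol/L
[CO3²⁻] = α₂·DIC; α₂ = 0.0002853, so [CO3²⁻] = 0.0002853 × 0.4252 = 0.000121 mmol/L = 0.121 μmol/L

[CO3²⁻] = 0.121 μmol/L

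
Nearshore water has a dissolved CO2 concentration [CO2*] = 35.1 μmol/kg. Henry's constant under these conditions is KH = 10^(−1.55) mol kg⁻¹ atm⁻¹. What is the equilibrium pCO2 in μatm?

pCO2 = 1250 μatm

KH = 10^(−1.55) = 2.818×10^-2 mol kg⁻¹ atm⁻¹
pCO2 = [CO2*]/KH = 35.1×10^-6 / 2.818×10^-2 = 1.25×10^-3 atm = 1250 μatm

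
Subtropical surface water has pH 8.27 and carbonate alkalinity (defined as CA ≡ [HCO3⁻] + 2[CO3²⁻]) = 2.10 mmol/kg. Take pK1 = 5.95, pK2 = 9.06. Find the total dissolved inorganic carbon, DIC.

CA = [HCO3⁻] + 2[CO3²⁻] = (α₁ + 2α₂)·DIC
At pH 8.27: [H⁺]/K1 = 10^-2.32 = 0.0047863, K2/[H⁺] = 10^-0.79 = 0.16218
α₁ = 1/(1 + 0.0047863 + 0.16218) = 1/1.1670 = 0.8569; α₂ = α₁·K2/[H⁺] = 0.1390
α₁ + 2α₂ = 1.1349
DIC = CA / (α₁ + 2α₂) = 2.10 / 1.1349 = 1.85 mmol/kg

DIC = 1.85 mmol/kg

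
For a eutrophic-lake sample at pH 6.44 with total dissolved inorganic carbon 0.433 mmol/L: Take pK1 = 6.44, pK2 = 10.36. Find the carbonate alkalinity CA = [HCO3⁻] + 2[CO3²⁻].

CA = 0.217 mmol/L

CA = [HCO3⁻] + 2[CO3²⁻] = (α₁ + 2α₂)·DIC
At pH 6.44: [H⁺]/K1 = 10^0.00 = 1.0000, K2/[H⁺] = 10^-3.92 = 0.00012023
α₁ = 1/(1 + 1.0000 + 0.00012023) = 1/2.0001 = 0.5000; α₂ = α₁·K2/[H⁺] = 6.011×10^-5
α₁ + 2α₂ = 0.5001
CA = 0.5001 × 0.433 = 0.217 mmol/L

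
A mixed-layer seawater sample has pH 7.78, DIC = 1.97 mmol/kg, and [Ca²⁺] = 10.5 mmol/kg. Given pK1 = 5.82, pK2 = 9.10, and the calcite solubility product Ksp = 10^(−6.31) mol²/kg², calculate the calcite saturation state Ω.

α₂ = 1 / (1 + [H⁺]/K2 + [H⁺]²/(K1K2)) = 1 / (1 + 10^+1.32 + 10^-0.64)
   = 1 / (1 + 20.893 + 0.22909) = 1/22.122 = 0.04520
[CO3²⁻] = α₂ × DIC = 0.04520 × 1.97 = 0.08905 mmol/kg
Ksp = 10^(−6.31) = 4.898×10^-7
Ω = [Ca²⁺][CO3²⁻]/Ksp = (10.5×10^-3)(8.905×10^-5) / 4.898×10^-7 = 1.91

Ω = 1.91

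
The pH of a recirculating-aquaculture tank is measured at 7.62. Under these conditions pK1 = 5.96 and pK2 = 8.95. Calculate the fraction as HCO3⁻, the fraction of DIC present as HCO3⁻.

α₁ = 0.936

α₁ = 1 / (1 + [H⁺]/K1 + K2/[H⁺]) = 1 / (1 + 10^-1.66 + 10^-1.33)
   = 1 / (1 + 0.021878 + 0.046774) = 1/1.0687 = 0.9358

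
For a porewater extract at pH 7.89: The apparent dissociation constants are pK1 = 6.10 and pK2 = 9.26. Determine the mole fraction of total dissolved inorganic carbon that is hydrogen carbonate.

α₁ = 0.944

α₁ = 1 / (1 + [H⁺]/K1 + K2/[H⁺]) = 1 / (1 + 10^-1.79 + 10^-1.37)
   = 1 / (1 + 0.016218 + 0.042658) = 1/1.0589 = 0.9444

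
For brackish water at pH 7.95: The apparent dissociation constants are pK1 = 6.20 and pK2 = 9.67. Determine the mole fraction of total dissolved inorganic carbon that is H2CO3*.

α₀ = 0.0172

α₀ = 1 / (1 + K1/[H⁺] + K1K2/[H⁺]²) = 1 / (1 + 10^+1.75 + 10^+0.03)
   = 1 / (1 + 56.234 + 1.0715) = 1/58.306 = 0.01715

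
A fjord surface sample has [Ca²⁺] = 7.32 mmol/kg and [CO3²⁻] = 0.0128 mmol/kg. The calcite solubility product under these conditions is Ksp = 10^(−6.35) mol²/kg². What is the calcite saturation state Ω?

Ksp = 10^(−6.35) = 4.467×10^-7
Ω = [Ca²⁺][CO3²⁻]/Ksp = (7.32×10^-3)(0.0128×10^-3) / 4.467×10^-7 = 0.210

Ω = 0.210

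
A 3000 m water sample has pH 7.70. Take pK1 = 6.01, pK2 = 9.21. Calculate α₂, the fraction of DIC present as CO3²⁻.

α₂ = 1 / (1 + [H⁺]/K2 + [H⁺]²/(K1K2)) = 1 / (1 + 10^+1.51 + 10^-0.18)
   = 1 / (1 + 32.359 + 0.66069) = 1/34.020 = 0.02939

α₂ = 0.0294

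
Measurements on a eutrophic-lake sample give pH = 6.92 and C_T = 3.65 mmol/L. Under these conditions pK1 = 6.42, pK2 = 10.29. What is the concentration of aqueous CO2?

α₀ = 1 / (1 + K1/[H⁺] + K1K2/[H⁺]²) = 1 / (1 + 10^+0.50 + 10^-2.87)
   = 1 / (1 + 3.1623 + 0.0013490) = 1/4.1636 = 0.2402
[CO2*] = α₀ × DIC = 0.2402 × 3.65 = 0.877 mmol/L

[CO2*] = 0.877 mmol/L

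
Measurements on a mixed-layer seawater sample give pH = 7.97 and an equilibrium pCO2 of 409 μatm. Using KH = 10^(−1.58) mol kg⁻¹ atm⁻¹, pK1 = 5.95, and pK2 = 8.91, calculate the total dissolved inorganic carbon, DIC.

[CO2*] = KH · pCO2 = 10^(−1.58) × 409×10^-6 = 1.076×10^-5 mol/kg
α₀ = 1/(1 + K1/[H⁺] + K1K2/[H⁺]²) = 1/(1 + 10^+2.02 + 10^+1.08) = 0.008494
DIC = [CO2*]/α₀ = 1.076×10^-5 / 0.008494 = 1.27 mmol/kg

DIC = 1.27 mmol/kg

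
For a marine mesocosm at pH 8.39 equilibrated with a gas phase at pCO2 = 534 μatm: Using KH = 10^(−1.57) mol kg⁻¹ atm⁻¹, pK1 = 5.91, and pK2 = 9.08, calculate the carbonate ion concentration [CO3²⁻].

[CO3²⁻] = 0.886 mmol/kg

[CO2*] = KH · pCO2 = 10^(−1.57) × 534×10^-6 = 1.437×10^-5 mol/kg
α₀ = 1/(1 + K1/[H⁺] + K1K2/[H⁺]²) = 1/(1 + 10^+2.48 + 10^+1.79) = 0.002742
DIC = [CO2*]/α₀ = 1.437×10^-5 / 0.002742 = 5.241 mmol/kg
[CO3²⁻] = α₂·DIC; α₂ = 0.1691, so [CO3²⁻] = 0.1691 × 5.241 = 0.886 mmol/kg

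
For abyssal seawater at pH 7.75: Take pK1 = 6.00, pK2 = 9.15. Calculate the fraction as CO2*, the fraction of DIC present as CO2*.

α₀ = 0.0168

α₀ = 1 / (1 + K1/[H⁺] + K1K2/[H⁺]²) = 1 / (1 + 10^+1.75 + 10^+0.35)
   = 1 / (1 + 56.234 + 2.2387) = 1/59.473 = 0.01681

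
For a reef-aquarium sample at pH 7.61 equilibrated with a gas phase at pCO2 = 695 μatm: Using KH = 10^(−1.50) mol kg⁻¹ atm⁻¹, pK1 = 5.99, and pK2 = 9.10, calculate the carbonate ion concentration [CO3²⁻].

[CO2*] = KH · pCO2 = 10^(−1.50) × 695×10^-6 = 2.198×10^-5 mol/kg
α₀ = 1/(1 + K1/[H⁺] + K1K2/[H⁺]²) = 1/(1 + 10^+1.62 + 10^+0.13) = 0.02271
DIC = [CO2*]/α₀ = 2.198×10^-5 / 0.02271 = 0.9678 mmol/kg
[CO3²⁻] = α₂·DIC; α₂ = 0.03063, so [CO3²⁻] = 0.03063 × 0.9678 = 0.0296 mmol/kg

[CO3²⁻] = 0.0296 mmol/kg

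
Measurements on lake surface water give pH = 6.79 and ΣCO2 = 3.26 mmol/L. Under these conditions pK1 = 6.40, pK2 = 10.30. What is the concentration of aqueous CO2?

[CO2*] = 0.943 mmol/L

α₀ = 1 / (1 + K1/[H⁺] + K1K2/[H⁺]²) = 1 / (1 + 10^+0.39 + 10^-3.12)
   = 1 / (1 + 2.4547 + 0.00075858) = 1/3.4555 = 0.2894
[CO2*] = α₀ × DIC = 0.2894 × 3.26 = 0.943 mmol/L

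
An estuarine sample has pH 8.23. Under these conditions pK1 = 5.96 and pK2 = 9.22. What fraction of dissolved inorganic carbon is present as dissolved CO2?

α₀ = 0.00485

α₀ = 1 / (1 + K1/[H⁺] + K1K2/[H⁺]²) = 1 / (1 + 10^+2.27 + 10^+1.28)
   = 1 / (1 + 186.21 + 19.055) = 1/206.26 = 0.004848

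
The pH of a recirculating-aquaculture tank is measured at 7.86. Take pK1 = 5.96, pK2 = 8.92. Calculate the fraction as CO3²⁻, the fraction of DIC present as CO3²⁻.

α₂ = 1 / (1 + [H⁺]/K2 + [H⁺]²/(K1K2)) = 1 / (1 + 10^+1.06 + 10^-0.84)
   = 1 / (1 + 11.482 + 0.14454) = 1/12.626 = 0.07920

α₂ = 0.0792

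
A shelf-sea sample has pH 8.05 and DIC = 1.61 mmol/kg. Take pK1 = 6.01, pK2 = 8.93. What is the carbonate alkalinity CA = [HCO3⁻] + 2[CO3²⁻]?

CA = [HCO3⁻] + 2[CO3²⁻] = (α₁ + 2α₂)·DIC
At pH 8.05: [H⁺]/K1 = 10^-2.04 = 0.0091201, K2/[H⁺] = 10^-0.88 = 0.13183
α₁ = 1/(1 + 0.0091201 + 0.13183) = 1/1.1409 = 0.8765; α₂ = α₁·K2/[H⁺] = 0.1155
α₁ + 2α₂ = 1.1075
CA = 1.1075 × 1.61 = 1.78 mmol/kg

CA = 1.78 mmol/kg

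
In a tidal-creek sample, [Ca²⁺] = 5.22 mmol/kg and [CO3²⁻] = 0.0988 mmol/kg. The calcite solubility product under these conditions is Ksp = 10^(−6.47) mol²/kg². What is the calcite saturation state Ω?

Ω = 1.52

Ksp = 10^(−6.47) = 3.388×10^-7
Ω = [Ca²⁺][CO3²⁻]/Ksp = (5.22×10^-3)(0.0988×10^-3) / 3.388×10^-7 = 1.52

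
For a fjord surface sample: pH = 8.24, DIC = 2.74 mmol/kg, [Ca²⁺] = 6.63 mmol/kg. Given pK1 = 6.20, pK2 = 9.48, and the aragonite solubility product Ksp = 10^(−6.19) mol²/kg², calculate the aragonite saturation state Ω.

Ω = 1.52

α₂ = 1 / (1 + [H⁺]/K2 + [H⁺]²/(K1K2)) = 1 / (1 + 10^+1.24 + 10^-0.80)
   = 1 / (1 + 17.378 + 0.15849) = 1/18.536 = 0.05395
[CO3²⁻] = α₂ × DIC = 0.05395 × 2.74 = 0.1478 mmol/kg
Ksp = 10^(−6.19) = 6.457×10^-7
Ω = [Ca²⁺][CO3²⁻]/Ksp = (6.63×10^-3)(1.478×10^-4) / 6.457×10^-7 = 1.52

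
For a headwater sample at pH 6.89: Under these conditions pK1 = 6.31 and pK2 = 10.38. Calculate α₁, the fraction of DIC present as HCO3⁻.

α₁ = 1 / (1 + [H⁺]/K1 + K2/[H⁺]) = 1 / (1 + 10^-0.58 + 10^-3.49)
   = 1 / (1 + 0.26303 + 0.00032359) = 1/1.2634 = 0.7915

α₁ = 0.792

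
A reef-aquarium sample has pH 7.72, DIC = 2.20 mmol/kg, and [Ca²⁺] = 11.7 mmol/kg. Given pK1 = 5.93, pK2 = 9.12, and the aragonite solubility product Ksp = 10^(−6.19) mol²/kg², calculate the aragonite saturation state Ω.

α₂ = 1 / (1 + [H⁺]/K2 + [H⁺]²/(K1K2)) = 1 / (1 + 10^+1.40 + 10^-0.39)
   = 1 / (1 + 25.119 + 0.40738) = 1/26.526 = 0.03770
[CO3²⁻] = α₂ × DIC = 0.03770 × 2.20 = 0.08294 mmol/kg
Ksp = 10^(−6.19) = 6.457×10^-7
Ω = [Ca²⁺][CO3²⁻]/Ksp = (11.7×10^-3)(8.294×10^-5) / 6.457×10^-7 = 1.50

Ω = 1.50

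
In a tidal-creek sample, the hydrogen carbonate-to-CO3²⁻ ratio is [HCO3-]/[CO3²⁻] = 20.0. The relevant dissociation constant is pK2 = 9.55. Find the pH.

pH = 8.25

From K2 = [H⁺][CO3²⁻]/[HCO3-]:  pH = pK2 − log₁₀([HCO3-]/[CO3²⁻])
log₁₀(20.0) = +1.301
pH = 9.55 − (+1.301) = 8.25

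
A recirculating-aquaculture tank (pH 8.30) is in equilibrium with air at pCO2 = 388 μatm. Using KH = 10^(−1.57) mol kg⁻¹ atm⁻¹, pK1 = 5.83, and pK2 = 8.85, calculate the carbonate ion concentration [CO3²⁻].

[CO3²⁻] = 0.869 mmol/kg

[CO2*] = KH · pCO2 = 10^(−1.57) × 388×10^-6 = 1.044×10^-5 mol/kg
α₀ = 1/(1 + K1/[H⁺] + K1K2/[H⁺]²) = 1/(1 + 10^+2.47 + 10^+1.92) = 0.002636
DIC = [CO2*]/α₀ = 1.044×10^-5 / 0.002636 = 3.961 mmol/kg
[CO3²⁻] = α₂·DIC; α₂ = 0.2193, so [CO3²⁻] = 0.2193 × 3.961 = 0.869 mmol/kg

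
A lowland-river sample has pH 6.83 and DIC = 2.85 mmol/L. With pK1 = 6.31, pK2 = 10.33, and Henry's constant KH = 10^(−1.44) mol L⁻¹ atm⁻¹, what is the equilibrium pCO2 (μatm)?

α₀ = 1 / (1 + K1/[H⁺] + K1K2/[H⁺]²) = 1 / (1 + 10^+0.52 + 10^-2.98)
   = 1 / (1 + 3.3113 + 0.0010471) = 1/4.3124 = 0.2319
[CO2*] = α₀ × DIC = 0.2319 × 2.85 = 0.6609 mmol/L
pCO2 = [CO2*]/KH = 6.609×10^-4 / 3.631×10^-2 = 1.82×10^4 μatm

pCO2 = 1.82×10^4 μatm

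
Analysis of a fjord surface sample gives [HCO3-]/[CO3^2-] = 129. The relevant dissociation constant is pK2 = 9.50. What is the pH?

pH = 7.39

From K2 = [H⁺][CO3^2-]/[HCO3-]:  pH = pK2 − log₁₀([HCO3-]/[CO3^2-])
log₁₀(129) = +2.111
pH = 9.50 − (+2.111) = 7.39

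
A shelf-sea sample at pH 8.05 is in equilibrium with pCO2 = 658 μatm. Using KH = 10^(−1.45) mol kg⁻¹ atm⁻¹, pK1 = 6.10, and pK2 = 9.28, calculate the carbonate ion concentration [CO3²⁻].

[CO2*] = KH · pCO2 = 10^(−1.45) × 658×10^-6 = 2.335×10^-5 mol/kg
α₀ = 1/(1 + K1/[H⁺] + K1K2/[H⁺]²) = 1/(1 + 10^+1.95 + 10^+0.72) = 0.01049
DIC = [CO2*]/α₀ = 2.335×10^-5 / 0.01049 = 2.227 mmol/kg
[CO3²⁻] = α₂·DIC; α₂ = 0.05503, so [CO3²⁻] = 0.05503 × 2.227 = 0.123 mmol/kg

[CO3²⁻] = 0.123 mmol/kg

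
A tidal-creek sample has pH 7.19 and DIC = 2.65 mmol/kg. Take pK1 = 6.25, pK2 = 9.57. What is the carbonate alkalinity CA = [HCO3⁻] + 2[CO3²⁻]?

CA = 2.39 mmol/kg

CA = [HCO3⁻] + 2[CO3²⁻] = (α₁ + 2α₂)·DIC
At pH 7.19: [H⁺]/K1 = 10^-0.94 = 0.11482, K2/[H⁺] = 10^-2.38 = 0.0041687
α₁ = 1/(1 + 0.11482 + 0.0041687) = 1/1.1190 = 0.8937; α₂ = α₁·K2/[H⁺] = 0.003725
α₁ + 2α₂ = 0.9011
CA = 0.9011 × 2.65 = 2.39 mmol/kg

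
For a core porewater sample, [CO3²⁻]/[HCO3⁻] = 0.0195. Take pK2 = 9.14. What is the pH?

From K2 = [H⁺][CO3²⁻]/[HCO3⁻]:  pH = pK2 + log₁₀([CO3²⁻]/[HCO3⁻])
log₁₀(0.0195) = -1.710
pH = 9.14 + (-1.710) = 7.43

pH = 7.43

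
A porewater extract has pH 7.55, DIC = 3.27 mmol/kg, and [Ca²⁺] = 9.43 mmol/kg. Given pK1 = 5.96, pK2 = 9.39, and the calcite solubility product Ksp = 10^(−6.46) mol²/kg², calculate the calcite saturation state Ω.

Ω = 1.24

α₂ = 1 / (1 + [H⁺]/K2 + [H⁺]²/(K1K2)) = 1 / (1 + 10^+1.84 + 10^+0.25)
   = 1 / (1 + 69.183 + 1.7783) = 1/71.961 = 0.01390
[CO3²⁻] = α₂ × DIC = 0.01390 × 3.27 = 0.04544 mmol/kg
Ksp = 10^(−6.46) = 3.467×10^-7
Ω = [Ca²⁺][CO3²⁻]/Ksp = (9.43×10^-3)(4.544×10^-5) / 3.467×10^-7 = 1.24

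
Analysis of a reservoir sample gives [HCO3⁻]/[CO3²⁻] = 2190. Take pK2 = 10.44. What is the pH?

From K2 = [H⁺][CO3²⁻]/[HCO3⁻]:  pH = pK2 − log₁₀([HCO3⁻]/[CO3²⁻])
log₁₀(2190) = +3.340
pH = 10.44 − (+3.340) = 7.10

pH = 7.10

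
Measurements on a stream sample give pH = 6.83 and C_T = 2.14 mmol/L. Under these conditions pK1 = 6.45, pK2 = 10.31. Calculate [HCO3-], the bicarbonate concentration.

α₁ = 1 / (1 + [H⁺]/K1 + K2/[H⁺]) = 1 / (1 + 10^-0.38 + 10^-3.48)
   = 1 / (1 + 0.41687 + 0.00033113) = 1/1.4172 = 0.7056
[HCO3⁻] = α₁ × DIC = 0.7056 × 2.14 = 1.51 mmol/L

[HCO3⁻] = 1.51 mmol/L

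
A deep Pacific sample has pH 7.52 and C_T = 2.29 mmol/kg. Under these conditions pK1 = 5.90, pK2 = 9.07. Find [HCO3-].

α₁ = 1 / (1 + [H⁺]/K1 + K2/[H⁺]) = 1 / (1 + 10^-1.62 + 10^-1.55)
   = 1 / (1 + 0.023988 + 0.028184) = 1/1.0522 = 0.9504
[HCO3⁻] = α₁ × DIC = 0.9504 × 2.29 = 2.18 mmol/kg

[HCO3⁻] = 2.18 mmol/kg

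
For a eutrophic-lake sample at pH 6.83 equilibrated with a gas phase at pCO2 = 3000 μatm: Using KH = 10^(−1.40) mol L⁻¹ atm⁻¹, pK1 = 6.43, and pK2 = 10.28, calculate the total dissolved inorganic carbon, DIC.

[CO2*] = KH · pCO2 = 10^(−1.40) × 3000×10^-6 = 1.194×10^-4 mol/L
α₀ = 1/(1 + K1/[H⁺] + K1K2/[H⁺]²) = 1/(1 + 10^+0.40 + 10^-3.05) = 0.2847
DIC = [CO2*]/α₀ = 1.194×10^-4 / 0.2847 = 0.420 mmol/L

DIC = 0.420 mmol/L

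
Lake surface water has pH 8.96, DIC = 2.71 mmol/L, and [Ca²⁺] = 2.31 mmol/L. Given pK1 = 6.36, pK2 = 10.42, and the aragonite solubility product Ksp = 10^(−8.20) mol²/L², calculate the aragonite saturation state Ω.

Ω = 33.2

α₂ = 1 / (1 + [H⁺]/K2 + [H⁺]²/(K1K2)) = 1 / (1 + 10^+1.46 + 10^-1.14)
   = 1 / (1 + 28.840 + 0.072444) = 1/29.913 = 0.03343
[CO3²⁻] = α₂ × DIC = 0.03343 × 2.71 = 0.09060 mmol/L
Ksp = 10^(−8.20) = 6.310×10^-9
Ω = [Ca²⁺][CO3²⁻]/Ksp = (2.31×10^-3)(9.060×10^-5) / 6.310×10^-9 = 33.2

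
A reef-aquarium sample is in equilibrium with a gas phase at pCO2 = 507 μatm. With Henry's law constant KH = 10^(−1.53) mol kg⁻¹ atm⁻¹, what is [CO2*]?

KH = 10^(−1.53) = 2.951×10^-2 mol kg⁻¹ atm⁻¹
[CO2*] = KH · pCO2 = 2.951×10^-2 × 507×10^-6 atm = 1.50×10^-5 mol/kg

[CO2*] = 15.0 μmol/kg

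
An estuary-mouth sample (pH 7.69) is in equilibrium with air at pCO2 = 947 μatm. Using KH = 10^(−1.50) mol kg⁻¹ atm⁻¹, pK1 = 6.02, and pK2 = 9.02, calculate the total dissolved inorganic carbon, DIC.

DIC = 1.50 mmol/kg

[CO2*] = KH · pCO2 = 10^(−1.50) × 947×10^-6 = 2.995×10^-5 mol/kg
α₀ = 1/(1 + K1/[H⁺] + K1K2/[H⁺]²) = 1/(1 + 10^+1.67 + 10^+0.34) = 0.02002
DIC = [CO2*]/α₀ = 2.995×10^-5 / 0.02002 = 1.50 mmol/kg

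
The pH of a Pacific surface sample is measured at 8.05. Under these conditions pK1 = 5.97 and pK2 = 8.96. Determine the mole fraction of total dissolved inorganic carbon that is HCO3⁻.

α₁ = 1 / (1 + [H⁺]/K1 + K2/[H⁺]) = 1 / (1 + 10^-2.08 + 10^-0.91)
   = 1 / (1 + 0.0083176 + 0.12303) = 1/1.1313 = 0.8839

α₁ = 0.884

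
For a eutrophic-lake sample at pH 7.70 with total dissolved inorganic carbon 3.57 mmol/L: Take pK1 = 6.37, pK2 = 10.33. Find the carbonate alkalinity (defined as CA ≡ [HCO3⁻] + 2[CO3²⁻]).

CA = [HCO3⁻] + 2[CO3²⁻] = (α₁ + 2α₂)·DIC
At pH 7.70: [H⁺]/K1 = 10^-1.33 = 0.046774, K2/[H⁺] = 10^-2.63 = 0.0023442
α₁ = 1/(1 + 0.046774 + 0.0023442) = 1/1.0491 = 0.9532; α₂ = α₁·K2/[H⁺] = 0.002234
α₁ + 2α₂ = 0.9577
CA = 0.9577 × 3.57 = 3.42 mmol/L

CA = 3.42 mmol/L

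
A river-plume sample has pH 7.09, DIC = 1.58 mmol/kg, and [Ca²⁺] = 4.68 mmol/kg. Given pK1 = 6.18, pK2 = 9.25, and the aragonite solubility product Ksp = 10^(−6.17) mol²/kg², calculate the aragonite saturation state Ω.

α₂ = 1 / (1 + [H⁺]/K2 + [H⁺]²/(K1K2)) = 1 / (1 + 10^+2.16 + 10^+1.25)
   = 1 / (1 + 144.54 + 17.783) = 1/163.33 = 0.006123
[CO3²⁻] = α₂ × DIC = 0.006123 × 1.58 = 0.009674 mmol/kg = 9.674 μmol/kg
Ksp = 10^(−6.17) = 6.761×10^-7
Ω = [Ca²⁺][CO3²⁻]/Ksp = (4.68×10^-3)(9.674×10^-6) / 6.761×10^-7 = 0.0670

Ω = 0.0670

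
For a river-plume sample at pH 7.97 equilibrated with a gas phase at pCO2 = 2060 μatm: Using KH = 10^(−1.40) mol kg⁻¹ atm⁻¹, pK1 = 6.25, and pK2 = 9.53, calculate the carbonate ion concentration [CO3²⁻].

[CO3²⁻] = 0.119 mmol/kg

[CO2*] = KH · pCO2 = 10^(−1.40) × 2060×10^-6 = 8.201×10^-5 mol/kg
α₀ = 1/(1 + K1/[H⁺] + K1K2/[H⁺]²) = 1/(1 + 10^+1.72 + 10^+0.16) = 0.01821
DIC = [CO2*]/α₀ = 8.201×10^-5 / 0.01821 = 4.505 mmol/kg
[CO3²⁻] = α₂·DIC; α₂ = 0.02632, so [CO3²⁻] = 0.02632 × 4.505 = 0.119 mmol/kg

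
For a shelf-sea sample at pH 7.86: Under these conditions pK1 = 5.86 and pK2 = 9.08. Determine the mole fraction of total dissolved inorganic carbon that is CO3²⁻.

α₂ = 0.0563

α₂ = 1 / (1 + [H⁺]/K2 + [H⁺]²/(K1K2)) = 1 / (1 + 10^+1.22 + 10^-0.78)
   = 1 / (1 + 16.596 + 0.16596) = 1/17.762 = 0.05630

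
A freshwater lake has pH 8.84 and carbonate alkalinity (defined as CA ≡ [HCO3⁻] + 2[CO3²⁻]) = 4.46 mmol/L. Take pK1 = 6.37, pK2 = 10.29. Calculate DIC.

CA = [HCO3⁻] + 2[CO3²⁻] = (α₁ + 2α₂)·DIC
At pH 8.84: [H⁺]/K1 = 10^-2.47 = 0.0033884, K2/[H⁺] = 10^-1.45 = 0.035481
α₁ = 1/(1 + 0.0033884 + 0.035481) = 1/1.0389 = 0.9626; α₂ = α₁·K2/[H⁺] = 0.03415
α₁ + 2α₂ = 1.0309
DIC = CA / (α₁ + 2α₂) = 4.46 / 1.0309 = 4.33 mmol/L

DIC = 4.33 mmol/L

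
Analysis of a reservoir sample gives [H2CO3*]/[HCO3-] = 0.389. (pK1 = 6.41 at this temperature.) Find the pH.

pH = 6.82

From K1 = [H⁺][HCO3-]/[H2CO3*]:  pH = pK1 − log₁₀([H2CO3*]/[HCO3-])
log₁₀(0.389) = -0.410
pH = 6.41 − (-0.410) = 6.82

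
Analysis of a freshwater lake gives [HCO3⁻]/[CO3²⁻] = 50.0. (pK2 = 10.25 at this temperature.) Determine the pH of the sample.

pH = 8.55

From K2 = [H⁺][CO3²⁻]/[HCO3⁻]:  pH = pK2 − log₁₀([HCO3⁻]/[CO3²⁻])
log₁₀(50.0) = +1.699
pH = 10.25 − (+1.699) = 8.55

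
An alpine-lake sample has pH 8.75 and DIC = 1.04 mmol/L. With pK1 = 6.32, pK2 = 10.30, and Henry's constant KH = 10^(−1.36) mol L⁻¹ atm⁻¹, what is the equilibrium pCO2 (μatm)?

α₀ = 1 / (1 + K1/[H⁺] + K1K2/[H⁺]²) = 1 / (1 + 10^+2.43 + 10^+0.88)
   = 1 / (1 + 269.15 + 7.5858) = 1/277.74 = 0.003600
[CO2*] = α₀ × DIC = 0.003600 × 1.04 = 0.003745 mmol/L = 3.745 μmol/L
pCO2 = [CO2*]/KH = 3.745×10^-6 / 4.365×10^-2 = 85.8 μatm

pCO2 = 85.8 μatm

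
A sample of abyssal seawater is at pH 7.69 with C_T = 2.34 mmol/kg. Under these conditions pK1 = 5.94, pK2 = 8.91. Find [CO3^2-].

α₂ = 1 / (1 + [H⁺]/K2 + [H⁺]²/(K1K2)) = 1 / (1 + 10^+1.22 + 10^-0.53)
   = 1 / (1 + 16.596 + 0.29512) = 1/17.891 = 0.05589
[CO3²⁻] = α₂ × DIC = 0.05589 × 2.34 = 0.131 mmol/kg

[CO3²⁻] = 0.131 mmol/kg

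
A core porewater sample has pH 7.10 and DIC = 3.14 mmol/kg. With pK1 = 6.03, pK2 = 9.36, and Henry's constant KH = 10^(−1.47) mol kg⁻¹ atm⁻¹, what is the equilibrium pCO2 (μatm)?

pCO2 = 7230 μatm

α₀ = 1 / (1 + K1/[H⁺] + K1K2/[H⁺]²) = 1 / (1 + 10^+1.07 + 10^-1.19)
   = 1 / (1 + 11.749 + 0.064565) = 1/12.814 = 0.07804
[CO2*] = α₀ × DIC = 0.07804 × 3.14 = 0.2451 mmol/kg
pCO2 = [CO2*]/KH = 2.451×10^-4 / 3.388×10^-2 = 7230 μatm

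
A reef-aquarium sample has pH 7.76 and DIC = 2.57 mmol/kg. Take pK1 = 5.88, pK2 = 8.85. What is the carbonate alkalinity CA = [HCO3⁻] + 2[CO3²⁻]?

CA = [HCO3⁻] + 2[CO3²⁻] = (α₁ + 2α₂)·DIC
At pH 7.76: [H⁺]/K1 = 10^-1.88 = 0.013183, K2/[H⁺] = 10^-1.09 = 0.081283
α₁ = 1/(1 + 0.013183 + 0.081283) = 1/1.0945 = 0.9137; α₂ = α₁·K2/[H⁺] = 0.07427
α₁ + 2α₂ = 1.0622
CA = 1.0622 × 2.57 = 2.73 mmol/kg

CA = 2.73 mmol/kg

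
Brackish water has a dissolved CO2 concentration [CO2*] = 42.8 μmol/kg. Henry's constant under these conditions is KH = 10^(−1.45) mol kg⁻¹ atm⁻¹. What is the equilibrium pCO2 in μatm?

pCO2 = 1210 μatm

KH = 10^(−1.45) = 3.548×10^-2 mol kg⁻¹ atm⁻¹
pCO2 = [CO2*]/KH = 42.8×10^-6 / 3.548×10^-2 = 1.21×10^-3 atm = 1210 μatm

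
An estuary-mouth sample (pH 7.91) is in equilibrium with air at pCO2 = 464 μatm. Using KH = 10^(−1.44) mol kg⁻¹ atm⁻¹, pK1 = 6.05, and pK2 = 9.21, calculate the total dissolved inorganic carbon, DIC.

[CO2*] = KH · pCO2 = 10^(−1.44) × 464×10^-6 = 1.685×10^-5 mol/kg
α₀ = 1/(1 + K1/[H⁺] + K1K2/[H⁺]²) = 1/(1 + 10^+1.86 + 10^+0.56) = 0.01297
DIC = [CO2*]/α₀ = 1.685×10^-5 / 0.01297 = 1.30 mmol/kg

DIC = 1.30 mmol/kg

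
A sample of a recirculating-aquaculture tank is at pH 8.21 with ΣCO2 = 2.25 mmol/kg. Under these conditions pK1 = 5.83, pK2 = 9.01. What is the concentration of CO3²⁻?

[CO3²⁻] = 0.307 mmol/kg

α₂ = 1 / (1 + [H⁺]/K2 + [H⁺]²/(K1K2)) = 1 / (1 + 10^+0.80 + 10^-1.58)
   = 1 / (1 + 6.3096 + 0.026303) = 1/7.3359 = 0.1363
[CO3²⁻] = α₂ × DIC = 0.1363 × 2.25 = 0.307 mmol/kg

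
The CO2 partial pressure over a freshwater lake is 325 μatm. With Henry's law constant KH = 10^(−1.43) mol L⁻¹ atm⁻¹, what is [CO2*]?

[CO2*] = 12.1 μmol/L

KH = 10^(−1.43) = 3.715×10^-2 mol L⁻¹ atm⁻¹
[CO2*] = KH · pCO2 = 3.715×10^-2 × 325×10^-6 atm = 1.21×10^-5 mol/L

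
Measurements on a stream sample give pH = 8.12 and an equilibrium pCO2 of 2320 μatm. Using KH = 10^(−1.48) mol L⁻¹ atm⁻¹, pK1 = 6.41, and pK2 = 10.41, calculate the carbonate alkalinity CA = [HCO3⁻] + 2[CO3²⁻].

[CO2*] = KH · pCO2 = 10^(−1.48) × 2320×10^-6 = 7.682×10^-5 mol/L
α₀ = 1/(1 + K1/[H⁺] + K1K2/[H⁺]²) = 1/(1 + 10^+1.71 + 10^-0.58) = 0.01903
DIC = [CO2*]/α₀ = 7.682×10^-5 / 0.01903 = 4.037 mmol/L
CA = (α₁ + 2α₂)·DIC = (0.9760 + 2×0.005005) × 4.037 = 3.98 mmol/L

CA = 3.98 mmol/L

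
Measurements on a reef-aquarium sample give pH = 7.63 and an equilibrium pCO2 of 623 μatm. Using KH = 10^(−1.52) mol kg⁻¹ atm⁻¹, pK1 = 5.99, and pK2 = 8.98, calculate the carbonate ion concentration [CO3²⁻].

[CO3²⁻] = 0.0367 mmol/kg

[CO2*] = KH · pCO2 = 10^(−1.52) × 623×10^-6 = 1.881×10^-5 mol/kg
α₀ = 1/(1 + K1/[H⁺] + K1K2/[H⁺]²) = 1/(1 + 10^+1.64 + 10^+0.29) = 0.02146
DIC = [CO2*]/α₀ = 1.881×10^-5 / 0.02146 = 0.8768 mmol/kg
[CO3²⁻] = α₂·DIC; α₂ = 0.04184, so [CO3²⁻] = 0.04184 × 0.8768 = 0.0367 mmol/kg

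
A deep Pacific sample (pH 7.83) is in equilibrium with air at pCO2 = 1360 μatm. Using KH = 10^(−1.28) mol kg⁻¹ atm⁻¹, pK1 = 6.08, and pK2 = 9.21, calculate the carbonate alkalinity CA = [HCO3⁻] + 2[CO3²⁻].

[CO2*] = KH · pCO2 = 10^(−1.28) × 1360×10^-6 = 7.137×10^-5 mol/kg
α₀ = 1/(1 + K1/[H⁺] + K1K2/[H⁺]²) = 1/(1 + 10^+1.75 + 10^+0.37) = 0.01678
DIC = [CO2*]/α₀ = 7.137×10^-5 / 0.01678 = 4.252 mmol/kg
CA = (α₁ + 2α₂)·DIC = (0.9439 + 2×0.03935) × 4.252 = 4.35 mmol/kg

CA = 4.35 mmol/kg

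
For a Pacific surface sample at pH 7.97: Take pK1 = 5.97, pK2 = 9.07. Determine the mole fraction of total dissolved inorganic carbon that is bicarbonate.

α₁ = 0.918

α₁ = 1 / (1 + [H⁺]/K1 + K2/[H⁺]) = 1 / (1 + 10^-2.00 + 10^-1.10)
   = 1 / (1 + 0.010000 + 0.079433) = 1/1.0894 = 0.9179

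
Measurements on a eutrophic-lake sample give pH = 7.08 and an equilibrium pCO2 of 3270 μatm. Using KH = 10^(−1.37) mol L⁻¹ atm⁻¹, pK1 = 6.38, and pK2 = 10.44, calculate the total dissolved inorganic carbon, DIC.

DIC = 0.839 mmol/L

[CO2*] = KH · pCO2 = 10^(−1.37) × 3270×10^-6 = 1.395×10^-4 mol/L
α₀ = 1/(1 + K1/[H⁺] + K1K2/[H⁺]²) = 1/(1 + 10^+0.70 + 10^-2.66) = 0.1663
DIC = [CO2*]/α₀ = 1.395×10^-4 / 0.1663 = 0.839 mmol/L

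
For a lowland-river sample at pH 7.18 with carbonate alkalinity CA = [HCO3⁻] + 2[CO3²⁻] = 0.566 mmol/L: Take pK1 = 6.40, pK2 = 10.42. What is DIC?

CA = [HCO3⁻] + 2[CO3²⁻] = (α₁ + 2α₂)·DIC
At pH 7.18: [H⁺]/K1 = 10^-0.78 = 0.16596, K2/[H⁺] = 10^-3.24 = 0.00057544
α₁ = 1/(1 + 0.16596 + 0.00057544) = 1/1.1665 = 0.8572; α₂ = α₁·K2/[H⁺] = 0.0004933
α₁ + 2α₂ = 0.8582
DIC = CA / (α₁ + 2α₂) = 0.566 / 0.8582 = 0.659 mmol/L

DIC = 0.659 mmol/L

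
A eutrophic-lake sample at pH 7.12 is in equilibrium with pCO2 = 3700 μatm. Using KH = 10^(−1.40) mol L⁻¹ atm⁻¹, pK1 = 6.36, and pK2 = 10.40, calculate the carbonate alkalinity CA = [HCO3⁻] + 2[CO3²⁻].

[CO2*] = KH · pCO2 = 10^(−1.40) × 3700×10^-6 = 1.473×10^-4 mol/L
α₀ = 1/(1 + K1/[H⁺] + K1K2/[H⁺]²) = 1/(1 + 10^+0.76 + 10^-2.52) = 0.1480
DIC = [CO2*]/α₀ = 1.473×10^-4 / 0.1480 = 0.9954 mmol/L
CA = (α₁ + 2α₂)·DIC = (0.8516 + 2×0.0004469) × 0.9954 = 0.849 mmol/L

CA = 0.849 mmol/L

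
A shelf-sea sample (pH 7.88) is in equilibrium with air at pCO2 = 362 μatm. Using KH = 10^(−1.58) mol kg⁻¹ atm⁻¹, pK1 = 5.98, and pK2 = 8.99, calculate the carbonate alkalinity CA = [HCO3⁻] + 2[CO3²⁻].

[CO2*] = KH · pCO2 = 10^(−1.58) × 362×10^-6 = 9.522×10^-6 mol/kg
α₀ = 1/(1 + K1/[H⁺] + K1K2/[H⁺]²) = 1/(1 + 10^+1.90 + 10^+0.79) = 0.01155
DIC = [CO2*]/α₀ = 9.522×10^-6 / 0.01155 = 0.8246 mmol/kg
CA = (α₁ + 2α₂)·DIC = (0.9173 + 2×0.07120) × 0.8246 = 0.874 mmol/kg

CA = 0.874 mmol/kg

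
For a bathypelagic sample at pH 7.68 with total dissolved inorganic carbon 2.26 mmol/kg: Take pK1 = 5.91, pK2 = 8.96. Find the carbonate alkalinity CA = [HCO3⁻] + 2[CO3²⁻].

CA = [HCO3⁻] + 2[CO3²⁻] = (α₁ + 2α₂)·DIC
At pH 7.68: [H⁺]/K1 = 10^-1.77 = 0.016982, K2/[H⁺] = 10^-1.28 = 0.052481
α₁ = 1/(1 + 0.016982 + 0.052481) = 1/1.0695 = 0.9350; α₂ = α₁·K2/[H⁺] = 0.04907
α₁ + 2α₂ = 1.0332
CA = 1.0332 × 2.26 = 2.34 mmol/kg

CA = 2.34 mmol/kg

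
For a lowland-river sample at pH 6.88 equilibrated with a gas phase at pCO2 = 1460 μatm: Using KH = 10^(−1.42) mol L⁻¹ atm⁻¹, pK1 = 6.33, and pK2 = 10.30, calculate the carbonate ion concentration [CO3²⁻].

[CO3²⁻] = 0.0749 μmol/L

[CO2*] = KH · pCO2 = 10^(−1.42) × 1460×10^-6 = 5.551×10^-5 mol/L
α₀ = 1/(1 + K1/[H⁺] + K1K2/[H⁺]²) = 1/(1 + 10^+0.55 + 10^-2.87) = 0.2198
DIC = [CO2*]/α₀ = 5.551×10^-5 / 0.2198 = 0.2525 mmol/L
[CO3²⁻] = α₂·DIC; α₂ = 0.0002965, so [CO3²⁻] = 0.0002965 × 0.2525 = 7.49×10^-5 mmol/L = 0.0749 μmol/L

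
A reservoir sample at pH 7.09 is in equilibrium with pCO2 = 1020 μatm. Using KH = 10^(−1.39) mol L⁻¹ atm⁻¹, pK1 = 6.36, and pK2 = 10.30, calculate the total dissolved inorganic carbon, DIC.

[CO2*] = KH · pCO2 = 10^(−1.39) × 1020×10^-6 = 4.155×10^-5 mol/L
α₀ = 1/(1 + K1/[H⁺] + K1K2/[H⁺]²) = 1/(1 + 10^+0.73 + 10^-2.48) = 0.1569
DIC = [CO2*]/α₀ = 4.155×10^-5 / 0.1569 = 0.265 mmol/L

DIC = 0.265 mmol/L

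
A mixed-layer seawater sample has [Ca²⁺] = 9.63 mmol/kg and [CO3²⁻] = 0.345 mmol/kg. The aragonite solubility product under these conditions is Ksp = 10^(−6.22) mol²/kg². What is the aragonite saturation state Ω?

Ksp = 10^(−6.22) = 6.026×10^-7
Ω = [Ca²⁺][CO3²⁻]/Ksp = (9.63×10^-3)(0.345×10^-3) / 6.026×10^-7 = 5.51

Ω = 5.51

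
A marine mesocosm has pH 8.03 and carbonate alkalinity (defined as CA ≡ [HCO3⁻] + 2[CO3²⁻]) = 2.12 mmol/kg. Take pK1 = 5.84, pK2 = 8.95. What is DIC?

DIC = 1.93 mmol/kg

CA = [HCO3⁻] + 2[CO3²⁻] = (α₁ + 2α₂)·DIC
At pH 8.03: [H⁺]/K1 = 10^-2.19 = 0.0064565, K2/[H⁺] = 10^-0.92 = 0.12023
α₁ = 1/(1 + 0.0064565 + 0.12023) = 1/1.1267 = 0.8876; α₂ = α₁·K2/[H⁺] = 0.1067
α₁ + 2α₂ = 1.1010
DIC = CA / (α₁ + 2α₂) = 2.12 / 1.1010 = 1.93 mmol/kg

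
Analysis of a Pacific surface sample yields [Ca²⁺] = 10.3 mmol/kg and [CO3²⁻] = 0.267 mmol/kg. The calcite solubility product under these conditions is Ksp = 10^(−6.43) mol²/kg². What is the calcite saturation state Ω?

Ω = 7.40

Ksp = 10^(−6.43) = 3.715×10^-7
Ω = [Ca²⁺][CO3²⁻]/Ksp = (10.3×10^-3)(0.267×10^-3) / 3.715×10^-7 = 7.40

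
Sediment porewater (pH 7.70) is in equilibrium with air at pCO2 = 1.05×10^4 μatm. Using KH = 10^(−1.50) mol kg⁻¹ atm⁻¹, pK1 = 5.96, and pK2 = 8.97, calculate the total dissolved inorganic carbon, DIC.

DIC = 19.6 mmol/kg

[CO2*] = KH · pCO2 = 10^(−1.50) × 1.05×10^4×10^-6 = 3.320×10^-4 mol/kg
α₀ = 1/(1 + K1/[H⁺] + K1K2/[H⁺]²) = 1/(1 + 10^+1.74 + 10^+0.47) = 0.01698
DIC = [CO2*]/α₀ = 3.320×10^-4 / 0.01698 = 19.6 mmol/kg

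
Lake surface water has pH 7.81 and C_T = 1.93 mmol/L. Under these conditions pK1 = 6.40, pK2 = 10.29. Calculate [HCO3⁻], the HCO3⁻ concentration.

[HCO3⁻] = 1.85 mmol/L

α₁ = 1 / (1 + [H⁺]/K1 + K2/[H⁺]) = 1 / (1 + 10^-1.41 + 10^-2.48)
   = 1 / (1 + 0.038905 + 0.0033113) = 1/1.0422 = 0.9595
[HCO3⁻] = α₁ × DIC = 0.9595 × 1.93 = 1.85 mmol/L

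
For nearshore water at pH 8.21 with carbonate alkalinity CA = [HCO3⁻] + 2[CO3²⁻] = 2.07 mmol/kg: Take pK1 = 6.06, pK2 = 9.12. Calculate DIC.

DIC = 1.88 mmol/kg

CA = [HCO3⁻] + 2[CO3²⁻] = (α₁ + 2α₂)·DIC
At pH 8.21: [H⁺]/K1 = 10^-2.15 = 0.0070795, K2/[H⁺] = 10^-0.91 = 0.12303
α₁ = 1/(1 + 0.0070795 + 0.12303) = 1/1.1301 = 0.8849; α₂ = α₁·K2/[H⁺] = 0.1089
α₁ + 2α₂ = 1.1026
DIC = CA / (α₁ + 2α₂) = 2.07 / 1.1026 = 1.88 mmol/kg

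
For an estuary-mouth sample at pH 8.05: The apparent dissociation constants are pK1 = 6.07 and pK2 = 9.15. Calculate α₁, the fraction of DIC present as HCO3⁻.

α₁ = 1 / (1 + [H⁺]/K1 + K2/[H⁺]) = 1 / (1 + 10^-1.98 + 10^-1.10)
   = 1 / (1 + 0.010471 + 0.079433) = 1/1.0899 = 0.9175

α₁ = 0.918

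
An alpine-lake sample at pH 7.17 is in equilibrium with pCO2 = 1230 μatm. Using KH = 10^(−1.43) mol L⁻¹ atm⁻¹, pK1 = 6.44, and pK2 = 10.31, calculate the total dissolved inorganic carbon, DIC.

[CO2*] = KH · pCO2 = 10^(−1.43) × 1230×10^-6 = 4.570×10^-5 mol/L
α₀ = 1/(1 + K1/[H⁺] + K1K2/[H⁺]²) = 1/(1 + 10^+0.73 + 10^-2.41) = 0.1569
DIC = [CO2*]/α₀ = 4.570×10^-5 / 0.1569 = 0.291 mmol/L

DIC = 0.291 mmol/L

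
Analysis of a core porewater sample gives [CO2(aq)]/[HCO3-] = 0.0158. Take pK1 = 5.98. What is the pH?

From K1 = [H⁺][HCO3-]/[CO2(aq)]:  pH = pK1 − log₁₀([CO2(aq)]/[HCO3-])
log₁₀(0.0158) = -1.801
pH = 5.98 − (-1.801) = 7.78

pH = 7.78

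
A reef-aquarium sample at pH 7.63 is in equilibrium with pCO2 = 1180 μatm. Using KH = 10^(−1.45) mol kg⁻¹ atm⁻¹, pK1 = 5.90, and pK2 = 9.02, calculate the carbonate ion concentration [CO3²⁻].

[CO3²⁻] = 0.0916 mmol/kg

[CO2*] = KH · pCO2 = 10^(−1.45) × 1180×10^-6 = 4.187×10^-5 mol/kg
α₀ = 1/(1 + K1/[H⁺] + K1K2/[H⁺]²) = 1/(1 + 10^+1.73 + 10^+0.34) = 0.01758
DIC = [CO2*]/α₀ = 4.187×10^-5 / 0.01758 = 2.382 mmol/kg
[CO3²⁻] = α₂·DIC; α₂ = 0.03846, so [CO3²⁻] = 0.03846 × 2.382 = 0.0916 mmol/kg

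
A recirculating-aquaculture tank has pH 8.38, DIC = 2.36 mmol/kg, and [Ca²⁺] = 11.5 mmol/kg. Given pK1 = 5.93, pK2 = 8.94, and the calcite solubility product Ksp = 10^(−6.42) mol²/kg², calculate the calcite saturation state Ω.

α₂ = 1 / (1 + [H⁺]/K2 + [H⁺]²/(K1K2)) = 1 / (1 + 10^+0.56 + 10^-1.89)
   = 1 / (1 + 3.6308 + 0.012882) = 1/4.6437 = 0.2153
[CO3²⁻] = α₂ × DIC = 0.2153 × 2.36 = 0.5082 mmol/kg
Ksp = 10^(−6.42) = 3.802×10^-7
Ω = [Ca²⁺][CO3²⁻]/Ksp = (11.5×10^-3)(5.082×10^-4) / 3.802×10^-7 = 15.4

Ω = 15.4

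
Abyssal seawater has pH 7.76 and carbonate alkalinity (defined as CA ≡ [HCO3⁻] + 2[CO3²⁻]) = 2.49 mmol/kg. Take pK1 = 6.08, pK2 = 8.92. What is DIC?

CA = [HCO3⁻] + 2[CO3²⁻] = (α₁ + 2α₂)·DIC
At pH 7.76: [H⁺]/K1 = 10^-1.68 = 0.020893, K2/[H⁺] = 10^-1.16 = 0.069183
α₁ = 1/(1 + 0.020893 + 0.069183) = 1/1.0901 = 0.9174; α₂ = α₁·K2/[H⁺] = 0.06347
α₁ + 2α₂ = 1.0443
DIC = CA / (α₁ + 2α₂) = 2.49 / 1.0443 = 2.38 mmol/kg

DIC = 2.38 mmol/kg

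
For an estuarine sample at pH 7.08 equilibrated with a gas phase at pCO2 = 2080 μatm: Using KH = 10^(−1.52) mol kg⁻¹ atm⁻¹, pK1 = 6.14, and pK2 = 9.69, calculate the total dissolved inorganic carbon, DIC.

[CO2*] = KH · pCO2 = 10^(−1.52) × 2080×10^-6 = 6.281×10^-5 mol/kg
α₀ = 1/(1 + K1/[H⁺] + K1K2/[H⁺]²) = 1/(1 + 10^+0.94 + 10^-1.67) = 0.1028
DIC = [CO2*]/α₀ = 6.281×10^-5 / 0.1028 = 0.611 mmol/kg

DIC = 0.611 mmol/kg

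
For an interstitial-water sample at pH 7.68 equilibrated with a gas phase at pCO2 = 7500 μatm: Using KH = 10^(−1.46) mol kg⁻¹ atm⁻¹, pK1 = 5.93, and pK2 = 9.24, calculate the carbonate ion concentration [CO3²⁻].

[CO2*] = KH · pCO2 = 10^(−1.46) × 7500×10^-6 = 2.601×10^-4 mol/kg
α₀ = 1/(1 + K1/[H⁺] + K1K2/[H⁺]²) = 1/(1 + 10^+1.75 + 10^+0.19) = 0.01701
DIC = [CO2*]/α₀ = 2.601×10^-4 / 0.01701 = 15.29 mmol/kg
[CO3²⁻] = α₂·DIC; α₂ = 0.02635, so [CO3²⁻] = 0.02635 × 15.29 = 0.403 mmol/kg

[CO3²⁻] = 0.403 mmol/kg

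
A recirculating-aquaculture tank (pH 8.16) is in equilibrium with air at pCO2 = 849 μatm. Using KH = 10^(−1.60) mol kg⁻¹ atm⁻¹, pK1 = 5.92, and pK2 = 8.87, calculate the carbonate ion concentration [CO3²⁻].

[CO3²⁻] = 0.723 mmol/kg

[CO2*] = KH · pCO2 = 10^(−1.60) × 849×10^-6 = 2.133×10^-5 mol/kg
α₀ = 1/(1 + K1/[H⁺] + K1K2/[H⁺]²) = 1/(1 + 10^+2.24 + 10^+1.53) = 0.004792
DIC = [CO2*]/α₀ = 2.133×10^-5 / 0.004792 = 4.450 mmol/kg
[CO3²⁻] = α₂·DIC; α₂ = 0.1624, so [CO3²⁻] = 0.1624 × 4.450 = 0.723 mmol/kg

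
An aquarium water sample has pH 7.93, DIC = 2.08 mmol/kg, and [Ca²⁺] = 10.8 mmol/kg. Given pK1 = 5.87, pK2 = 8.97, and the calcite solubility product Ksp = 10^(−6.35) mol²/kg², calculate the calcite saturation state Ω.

Ω = 4.17

α₂ = 1 / (1 + [H⁺]/K2 + [H⁺]²/(K1K2)) = 1 / (1 + 10^+1.04 + 10^-1.02)
   = 1 / (1 + 10.965 + 0.095499) = 1/12.060 = 0.08292
[CO3²⁻] = α₂ × DIC = 0.08292 × 2.08 = 0.1725 mmol/kg
Ksp = 10^(−6.35) = 4.467×10^-7
Ω = [Ca²⁺][CO3²⁻]/Ksp = (10.8×10^-3)(1.725×10^-4) / 4.467×10^-7 = 4.17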